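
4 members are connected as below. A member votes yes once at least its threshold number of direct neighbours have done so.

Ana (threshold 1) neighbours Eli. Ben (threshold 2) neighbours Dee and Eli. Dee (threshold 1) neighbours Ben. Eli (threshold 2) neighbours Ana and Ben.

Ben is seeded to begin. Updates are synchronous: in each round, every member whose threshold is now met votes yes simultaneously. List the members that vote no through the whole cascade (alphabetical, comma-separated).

Ana, Eli

Round 1 — Ben votes yes (initial).
Round 2 — checking thresholds:
  Dee: 1 of 1 neighbours ≥ 1, votes yes.
  Eli: 1 of 2 neighbours < 2, holds.
Round 3 — no new yes votes; cascade stops.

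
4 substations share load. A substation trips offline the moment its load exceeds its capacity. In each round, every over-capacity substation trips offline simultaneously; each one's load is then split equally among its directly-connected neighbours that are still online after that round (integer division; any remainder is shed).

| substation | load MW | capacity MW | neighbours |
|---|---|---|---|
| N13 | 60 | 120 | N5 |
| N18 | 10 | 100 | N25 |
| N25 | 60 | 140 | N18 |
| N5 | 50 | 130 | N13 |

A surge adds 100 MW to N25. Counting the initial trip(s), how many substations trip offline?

Round 1 — N25 at 160 > 140. N25 trips offline.
  N25 sheds 160 MW to N18: 160 each.
    N18: 10+160 = 170 > 100
Round 2 — N18 trips offline.
  N18 sheds 170 MW: no online neighbours, lost.
No further trips.

2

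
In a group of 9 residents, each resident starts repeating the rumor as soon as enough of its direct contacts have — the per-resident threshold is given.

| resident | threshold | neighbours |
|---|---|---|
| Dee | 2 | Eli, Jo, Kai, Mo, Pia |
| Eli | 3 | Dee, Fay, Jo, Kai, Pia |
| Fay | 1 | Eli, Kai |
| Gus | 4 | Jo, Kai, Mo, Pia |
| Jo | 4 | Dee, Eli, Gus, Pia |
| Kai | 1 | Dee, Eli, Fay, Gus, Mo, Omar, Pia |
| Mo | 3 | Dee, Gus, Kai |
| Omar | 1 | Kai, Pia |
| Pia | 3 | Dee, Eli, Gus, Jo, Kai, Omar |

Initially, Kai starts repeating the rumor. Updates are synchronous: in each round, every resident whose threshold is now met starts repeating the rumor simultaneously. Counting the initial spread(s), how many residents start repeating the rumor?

Round 1 — Kai starts repeating the rumor (initial).
Round 2 — checking thresholds:
  Dee: 1 of 5 neighbours < 2, below threshold.
  Eli: 1 of 5 neighbours < 3, below threshold.
  Fay: 1 of 2 neighbours ≥ 1, starts repeating the rumor.
  Gus: 1 of 4 neighbours < 4, below threshold.
  Mo: 1 of 3 neighbours < 3, below threshold.
  Omar: 1 of 2 neighbours ≥ 1, starts repeating the rumor.
  Pia: 1 of 6 neighbours < 3, below threshold.
Round 3 — no new spreads; cascade stops.

3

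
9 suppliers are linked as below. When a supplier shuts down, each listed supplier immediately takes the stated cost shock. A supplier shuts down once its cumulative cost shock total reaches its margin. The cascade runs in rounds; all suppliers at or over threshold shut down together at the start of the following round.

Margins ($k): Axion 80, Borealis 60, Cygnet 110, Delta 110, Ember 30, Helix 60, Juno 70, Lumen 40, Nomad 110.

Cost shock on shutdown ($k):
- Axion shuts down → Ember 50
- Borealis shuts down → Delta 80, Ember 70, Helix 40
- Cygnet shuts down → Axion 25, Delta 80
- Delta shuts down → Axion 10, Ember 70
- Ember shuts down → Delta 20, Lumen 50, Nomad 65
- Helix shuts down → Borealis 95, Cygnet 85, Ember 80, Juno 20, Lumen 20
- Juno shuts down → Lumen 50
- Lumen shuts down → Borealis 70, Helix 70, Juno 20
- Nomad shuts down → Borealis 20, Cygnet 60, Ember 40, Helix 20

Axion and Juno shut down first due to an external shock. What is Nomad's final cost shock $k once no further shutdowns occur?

Round 1 — Axion, Juno shut down (initial).
  Ember: +50 → 50 ≥ 30
  Lumen: +50 → 50 ≥ 40
Round 2 — Ember, Lumen shut down.
  Borealis: +70 → 70 ≥ 60
  Delta: +20 → 20 < 110
  Helix: +70 → 70 ≥ 60
  Nomad: +65 → 65 < 110
Round 3 — Borealis, Helix shut down.
  Cygnet: +85 → 85 < 110
  Delta: +80 → 100 < 110
No further shutdowns.

65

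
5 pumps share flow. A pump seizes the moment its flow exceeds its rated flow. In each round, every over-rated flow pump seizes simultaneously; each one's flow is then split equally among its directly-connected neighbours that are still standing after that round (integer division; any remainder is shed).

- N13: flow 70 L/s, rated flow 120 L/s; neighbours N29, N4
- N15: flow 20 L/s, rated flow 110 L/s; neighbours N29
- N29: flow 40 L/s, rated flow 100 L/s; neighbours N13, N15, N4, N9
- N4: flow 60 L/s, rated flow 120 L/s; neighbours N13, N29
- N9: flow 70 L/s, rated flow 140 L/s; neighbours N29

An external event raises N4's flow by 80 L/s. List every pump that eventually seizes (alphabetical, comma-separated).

Round 1 — N4 at 140 > 120. N4 seizes.
  N4 sheds 140 L/s to N13, N29: 70 each.
    N13: 70+70 = 140 > 120
    N29: 40+70 = 110 > 100
Round 2 — N13, N29 seize.
  N13 sheds 140 L/s: no online neighbours, lost.
  N29 sheds 110 L/s to N15, N9: 55 each.
    N15: 20+55 = 75 ≤ 110
    N9: 70+55 = 125 ≤ 140
No further seizures.

N13, N29, N4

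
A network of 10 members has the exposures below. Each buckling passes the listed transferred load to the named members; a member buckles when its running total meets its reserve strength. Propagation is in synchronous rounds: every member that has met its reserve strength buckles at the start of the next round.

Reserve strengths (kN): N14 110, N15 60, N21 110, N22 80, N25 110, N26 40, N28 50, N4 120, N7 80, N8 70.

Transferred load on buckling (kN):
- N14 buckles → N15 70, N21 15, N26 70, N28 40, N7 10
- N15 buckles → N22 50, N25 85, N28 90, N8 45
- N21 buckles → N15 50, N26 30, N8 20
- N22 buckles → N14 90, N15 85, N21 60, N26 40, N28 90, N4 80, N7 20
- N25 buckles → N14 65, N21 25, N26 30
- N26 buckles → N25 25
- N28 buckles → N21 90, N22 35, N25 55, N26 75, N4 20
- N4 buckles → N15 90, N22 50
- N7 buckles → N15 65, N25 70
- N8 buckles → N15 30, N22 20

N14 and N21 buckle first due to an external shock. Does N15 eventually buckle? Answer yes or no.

Round 1 — N14, N21 buckle (initial).
  N15: +70+50 → 120 ≥ 60
  N26: +70+30 → 100 ≥ 40
  N28: +40 → 40 < 50
  N7: +10 → 10 < 80
  N8: +20 → 20 < 70
Round 2 — N15, N26 buckle.
  N22: +50 → 50 < 80
  N25: +85+25 → 110 ≥ 110
  N28: +90 → 130 ≥ 50
  N8: +45 → 65 < 70
Round 3 — N25, N28 buckle.
  N22: +35 → 85 ≥ 80
  N4: +20 → 20 < 120
Round 4 — N22 buckles.
  N4: +80 → 100 < 120
  N7: +20 → 30 < 80
No further bucklings.

yes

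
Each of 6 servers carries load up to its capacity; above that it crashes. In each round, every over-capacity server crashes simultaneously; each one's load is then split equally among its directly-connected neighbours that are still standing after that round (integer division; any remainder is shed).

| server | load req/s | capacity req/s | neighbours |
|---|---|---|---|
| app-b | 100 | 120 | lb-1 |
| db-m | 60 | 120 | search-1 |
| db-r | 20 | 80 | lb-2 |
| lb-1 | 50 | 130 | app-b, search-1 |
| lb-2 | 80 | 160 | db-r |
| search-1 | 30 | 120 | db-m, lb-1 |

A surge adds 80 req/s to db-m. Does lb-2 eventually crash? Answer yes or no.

no

Round 1 — db-m at 140 > 120. db-m crashes.
  db-m sheds 140 req/s to search-1: 140 each.
    search-1: 30+140 = 170 > 120
Round 2 — search-1 crashes.
  search-1 sheds 170 req/s to lb-1: 170 each.
    lb-1: 50+170 = 220 > 130
Round 3 — lb-1 crashes.
  lb-1 sheds 220 req/s to app-b: 220 each.
    app-b: 100+220 = 320 > 120
Round 4 — app-b crashes.
  app-b sheds 320 req/s: no online neighbours, lost.
No further crashes.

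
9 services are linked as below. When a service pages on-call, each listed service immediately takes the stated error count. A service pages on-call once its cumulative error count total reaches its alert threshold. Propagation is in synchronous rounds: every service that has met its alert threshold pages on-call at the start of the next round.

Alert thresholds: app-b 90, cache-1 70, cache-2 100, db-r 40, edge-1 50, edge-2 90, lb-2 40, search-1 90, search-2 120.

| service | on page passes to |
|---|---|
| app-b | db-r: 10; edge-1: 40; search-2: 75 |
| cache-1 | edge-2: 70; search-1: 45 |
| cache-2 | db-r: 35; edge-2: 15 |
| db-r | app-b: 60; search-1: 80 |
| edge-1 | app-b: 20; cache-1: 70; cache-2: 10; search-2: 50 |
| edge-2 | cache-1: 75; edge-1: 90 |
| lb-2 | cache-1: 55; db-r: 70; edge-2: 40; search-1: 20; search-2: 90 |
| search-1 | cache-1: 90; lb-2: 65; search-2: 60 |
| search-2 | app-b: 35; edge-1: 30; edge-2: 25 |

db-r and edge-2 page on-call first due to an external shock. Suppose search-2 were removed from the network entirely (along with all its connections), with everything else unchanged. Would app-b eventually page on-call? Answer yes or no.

no

With search-2 removed:
Round 1 — db-r, edge-2 page on-call (initial).
  app-b: +60 → 60 < 90
  cache-1: +75 → 75 ≥ 70
  edge-1: +90 → 90 ≥ 50
  search-1: +80 → 80 < 90
Round 2 — cache-1, edge-1 page on-call.
  app-b: +20 → 80 < 90
  cache-2: +10 → 10 < 100
  search-1: +45 → 125 ≥ 90
Round 3 — search-1 pages on-call.
  lb-2: +65 → 65 ≥ 40
Round 4 — lb-2 pages on-call.
No further pages.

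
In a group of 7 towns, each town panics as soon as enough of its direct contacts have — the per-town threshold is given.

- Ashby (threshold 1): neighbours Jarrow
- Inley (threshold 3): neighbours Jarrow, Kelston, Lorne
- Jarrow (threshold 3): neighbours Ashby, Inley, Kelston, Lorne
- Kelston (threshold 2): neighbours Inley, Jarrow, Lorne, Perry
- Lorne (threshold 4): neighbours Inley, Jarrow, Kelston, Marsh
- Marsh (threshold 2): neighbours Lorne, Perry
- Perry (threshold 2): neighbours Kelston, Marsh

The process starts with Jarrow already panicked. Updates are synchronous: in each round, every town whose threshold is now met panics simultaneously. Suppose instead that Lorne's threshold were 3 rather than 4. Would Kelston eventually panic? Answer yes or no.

With Lorne's threshold at 3:
Round 1 — Jarrow panics (initial).
Round 2 — checking thresholds:
  Ashby: 1 of 1 neighbours ≥ 1, panics.
  Inley: 1 of 3 neighbours < 3, holds.
  Kelston: 1 of 4 neighbours < 2, holds.
  Lorne: 1 of 4 neighbours < 3, holds.
Round 3 — no new panics; cascade stops.

no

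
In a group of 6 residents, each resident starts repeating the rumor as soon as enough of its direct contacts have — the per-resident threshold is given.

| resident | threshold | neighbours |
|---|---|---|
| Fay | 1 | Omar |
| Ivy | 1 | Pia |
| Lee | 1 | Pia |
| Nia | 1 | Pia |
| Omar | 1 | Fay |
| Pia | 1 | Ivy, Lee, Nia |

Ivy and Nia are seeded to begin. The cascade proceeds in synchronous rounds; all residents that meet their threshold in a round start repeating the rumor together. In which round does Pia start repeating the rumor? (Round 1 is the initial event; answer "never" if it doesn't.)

Round 1 — Ivy, Nia start repeating the rumor (initial).
Round 2 — checking thresholds:
  Pia: 2 of 3 neighbours ≥ 1, starts repeating the rumor.
Round 3 — checking thresholds:
  Lee: 1 of 1 neighbours ≥ 1, starts repeating the rumor.
Round 4 — no new spreads; cascade stops.

2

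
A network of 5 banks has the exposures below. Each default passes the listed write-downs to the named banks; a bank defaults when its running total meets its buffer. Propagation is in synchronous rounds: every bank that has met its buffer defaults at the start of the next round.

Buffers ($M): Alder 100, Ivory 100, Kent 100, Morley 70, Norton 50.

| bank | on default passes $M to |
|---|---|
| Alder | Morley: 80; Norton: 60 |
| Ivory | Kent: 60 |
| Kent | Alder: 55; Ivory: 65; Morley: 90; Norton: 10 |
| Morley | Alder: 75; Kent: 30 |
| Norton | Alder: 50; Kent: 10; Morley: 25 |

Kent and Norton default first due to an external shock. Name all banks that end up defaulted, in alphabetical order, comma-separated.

Round 1 — Kent, Norton default (initial).
  Alder: +55+50 → 105 ≥ 100
  Ivory: +65 → 65 < 100
  Morley: +90+25 → 115 ≥ 70
Round 2 — Alder, Morley default.
No further defaults.

Alder, Kent, Morley, Norton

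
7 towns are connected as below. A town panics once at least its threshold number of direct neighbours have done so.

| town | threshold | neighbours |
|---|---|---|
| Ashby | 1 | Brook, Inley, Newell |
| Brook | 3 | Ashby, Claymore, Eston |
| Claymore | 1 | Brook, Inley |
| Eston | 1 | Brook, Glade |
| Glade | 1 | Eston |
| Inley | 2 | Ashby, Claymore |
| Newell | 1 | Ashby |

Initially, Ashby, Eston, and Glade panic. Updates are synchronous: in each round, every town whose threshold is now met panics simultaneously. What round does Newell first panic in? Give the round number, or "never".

Round 1 — Ashby, Eston, Glade panic (initial).
Round 2 — checking thresholds:
  Brook: 2 of 3 neighbours < 3, holds.
  Inley: 1 of 2 neighbours < 2, holds.
  Newell: 1 of 1 neighbours ≥ 1, panics.
Round 3 — no new panics; cascade stops.

2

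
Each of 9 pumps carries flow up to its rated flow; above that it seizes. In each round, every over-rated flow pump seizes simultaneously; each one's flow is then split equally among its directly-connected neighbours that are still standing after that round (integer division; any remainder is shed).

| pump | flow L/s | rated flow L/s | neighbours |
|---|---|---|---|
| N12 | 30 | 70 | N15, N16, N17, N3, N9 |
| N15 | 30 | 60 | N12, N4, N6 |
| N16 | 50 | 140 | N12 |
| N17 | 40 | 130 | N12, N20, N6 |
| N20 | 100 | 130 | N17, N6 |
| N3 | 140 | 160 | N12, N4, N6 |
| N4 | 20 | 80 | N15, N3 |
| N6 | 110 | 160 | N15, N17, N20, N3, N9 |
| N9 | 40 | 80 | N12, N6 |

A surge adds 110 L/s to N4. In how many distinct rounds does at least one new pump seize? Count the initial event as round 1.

4

Round 1 — N4 at 130 > 80. N4 seizes.
  N4 sheds 130 L/s to N15, N3: 65 each.
    N15: 30+65 = 95 > 60
    N3: 140+65 = 205 > 160
Round 2 — N15, N3 seize.
  N15 sheds 95 L/s to N12, N6: 47 each (1 lost).
    N12: 30+47 = 77 > 70
    N6: 110+47 = 157 ≤ 160
  N3 sheds 205 L/s to N12, N6: 102 each (1 lost).
    N12: 77+102 = 179 > 70
    N6: 157+102 = 259 > 160
Round 3 — N12, N6 seize.
  N12 sheds 179 L/s to N16, N17, N9: 59 each (2 lost).
    N16: 50+59 = 109 ≤ 140
    N17: 40+59 = 99 ≤ 130
    N9: 40+59 = 99 > 80
  N6 sheds 259 L/s to N17, N20, N9: 86 each (1 lost).
    N17: 99+86 = 185 > 130
    N20: 100+86 = 186 > 130
    N9: 99+86 = 185 > 80
Round 4 — N17, N20, N9 seize.
  N17 sheds 185 L/s: no online neighbours, lost.
  N20 sheds 186 L/s: no online neighbours, lost.
  N9 sheds 185 L/s: no online neighbours, lost.
No further seizures.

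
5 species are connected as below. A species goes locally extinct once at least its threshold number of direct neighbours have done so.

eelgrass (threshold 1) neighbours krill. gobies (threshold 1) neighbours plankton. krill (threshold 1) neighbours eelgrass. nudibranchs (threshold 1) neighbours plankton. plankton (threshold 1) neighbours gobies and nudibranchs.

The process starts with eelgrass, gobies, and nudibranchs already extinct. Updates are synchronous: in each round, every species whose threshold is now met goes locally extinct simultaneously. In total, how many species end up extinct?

5

Round 1 — eelgrass, gobies, nudibranchs go locally extinct (initial).
Round 2 — checking thresholds:
  krill: 1 of 1 neighbours ≥ 1, goes locally extinct.
  plankton: 2 of 2 neighbours ≥ 1, goes locally extinct.
Round 3 — no new extinctions; cascade stops.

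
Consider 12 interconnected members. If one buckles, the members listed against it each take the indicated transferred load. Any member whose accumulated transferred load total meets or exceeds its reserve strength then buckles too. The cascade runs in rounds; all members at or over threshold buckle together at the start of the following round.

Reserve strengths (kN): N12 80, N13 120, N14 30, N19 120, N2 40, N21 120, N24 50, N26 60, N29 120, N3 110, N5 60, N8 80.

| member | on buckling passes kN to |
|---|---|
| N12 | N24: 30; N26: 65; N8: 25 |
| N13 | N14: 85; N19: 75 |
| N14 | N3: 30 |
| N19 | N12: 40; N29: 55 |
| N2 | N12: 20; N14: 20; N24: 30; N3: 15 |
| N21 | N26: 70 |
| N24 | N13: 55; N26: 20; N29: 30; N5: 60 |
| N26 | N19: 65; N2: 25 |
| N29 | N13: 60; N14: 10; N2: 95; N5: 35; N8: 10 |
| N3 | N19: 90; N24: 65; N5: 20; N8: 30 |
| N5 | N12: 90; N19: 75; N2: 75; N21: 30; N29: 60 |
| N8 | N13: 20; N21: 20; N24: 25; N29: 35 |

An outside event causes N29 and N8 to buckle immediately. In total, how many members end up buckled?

10

Round 1 — N29, N8 buckle (initial).
  N13: +60+20 → 80 < 120
  N14: +10 → 10 < 30
  N2: +95 → 95 ≥ 40
  N21: +20 → 20 < 120
  N24: +25 → 25 < 50
  N5: +35 → 35 < 60
Round 2 — N2 buckles.
  N12: +20 → 20 < 80
  N14: +20 → 30 ≥ 30
  N24: +30 → 55 ≥ 50
  N3: +15 → 15 < 110
Round 3 — N14, N24 buckle.
  N13: +55 → 135 ≥ 120
  N26: +20 → 20 < 60
  N3: +30 → 45 < 110
  N5: +60 → 95 ≥ 60
Round 4 — N13, N5 buckle.
  N12: +90 → 110 ≥ 80
  N19: +75+75 → 150 ≥ 120
  N21: +30 → 50 < 120
Round 5 — N12, N19 buckle.
  N26: +65 → 85 ≥ 60
Round 6 — N26 buckles.
No further bucklings.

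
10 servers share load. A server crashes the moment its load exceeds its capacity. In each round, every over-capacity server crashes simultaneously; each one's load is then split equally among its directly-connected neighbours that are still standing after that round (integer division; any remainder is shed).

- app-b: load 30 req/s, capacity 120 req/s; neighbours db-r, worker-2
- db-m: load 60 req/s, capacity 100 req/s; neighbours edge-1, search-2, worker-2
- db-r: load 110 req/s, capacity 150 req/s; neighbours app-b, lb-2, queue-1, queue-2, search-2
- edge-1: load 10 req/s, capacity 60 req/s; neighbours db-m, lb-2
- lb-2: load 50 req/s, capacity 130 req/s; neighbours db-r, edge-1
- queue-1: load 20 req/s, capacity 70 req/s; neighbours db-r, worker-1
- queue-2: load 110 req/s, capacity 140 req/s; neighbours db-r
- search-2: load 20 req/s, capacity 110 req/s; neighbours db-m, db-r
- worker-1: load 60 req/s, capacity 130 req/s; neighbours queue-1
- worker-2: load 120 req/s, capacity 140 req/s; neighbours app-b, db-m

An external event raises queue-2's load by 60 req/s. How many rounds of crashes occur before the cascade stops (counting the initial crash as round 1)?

Round 1 — queue-2 at 170 > 140. queue-2 crashes.
  queue-2 sheds 170 req/s to db-r: 170 each.
    db-r: 110+170 = 280 > 150
Round 2 — db-r crashes.
  db-r sheds 280 req/s to app-b, lb-2, queue-1, search-2: 70 each.
    app-b: 30+70 = 100 ≤ 120
    lb-2: 50+70 = 120 ≤ 130
    queue-1: 20+70 = 90 > 70
    search-2: 20+70 = 90 ≤ 110
Round 3 — queue-1 crashes.
  queue-1 sheds 90 req/s to worker-1: 90 each.
    worker-1: 60+90 = 150 > 130
Round 4 — worker-1 crashes.
  worker-1 sheds 150 req/s: no online neighbours, lost.
No further crashes.

4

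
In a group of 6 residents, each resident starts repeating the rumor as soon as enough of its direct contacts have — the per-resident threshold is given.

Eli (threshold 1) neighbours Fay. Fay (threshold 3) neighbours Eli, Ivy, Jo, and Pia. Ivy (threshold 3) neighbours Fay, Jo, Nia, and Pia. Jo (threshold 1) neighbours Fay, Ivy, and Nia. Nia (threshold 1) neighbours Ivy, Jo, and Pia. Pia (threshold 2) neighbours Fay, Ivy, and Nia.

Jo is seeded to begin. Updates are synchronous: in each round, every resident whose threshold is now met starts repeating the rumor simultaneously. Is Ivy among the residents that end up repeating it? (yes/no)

Round 1 — Jo starts repeating the rumor (initial).
Round 2 — checking thresholds:
  Fay: 1 of 4 neighbours < 3, below threshold.
  Ivy: 1 of 4 neighbours < 3, below threshold.
  Nia: 1 of 3 neighbours ≥ 1, starts repeating the rumor.
Round 3 — no new spreads; cascade stops.

no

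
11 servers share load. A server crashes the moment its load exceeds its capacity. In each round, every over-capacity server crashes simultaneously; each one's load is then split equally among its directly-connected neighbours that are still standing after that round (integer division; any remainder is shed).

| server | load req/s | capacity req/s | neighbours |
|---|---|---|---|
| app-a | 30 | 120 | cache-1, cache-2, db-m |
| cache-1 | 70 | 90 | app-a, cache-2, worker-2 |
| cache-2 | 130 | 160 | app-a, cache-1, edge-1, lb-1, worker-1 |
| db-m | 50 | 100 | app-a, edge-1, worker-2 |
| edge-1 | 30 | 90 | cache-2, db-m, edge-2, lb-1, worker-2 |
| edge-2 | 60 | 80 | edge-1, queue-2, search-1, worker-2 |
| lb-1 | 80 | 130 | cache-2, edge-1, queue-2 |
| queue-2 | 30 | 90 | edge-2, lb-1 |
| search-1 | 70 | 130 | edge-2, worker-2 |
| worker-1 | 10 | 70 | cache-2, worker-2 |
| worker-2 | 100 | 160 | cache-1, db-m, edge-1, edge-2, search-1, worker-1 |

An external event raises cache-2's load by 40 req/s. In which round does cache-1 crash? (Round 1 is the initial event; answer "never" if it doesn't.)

2

Round 1 — cache-2 at 170 > 160. cache-2 crashes.
  cache-2 sheds 170 req/s to app-a, cache-1, edge-1, lb-1, worker-1: 34 each.
    app-a: 30+34 = 64 ≤ 120
    cache-1: 70+34 = 104 > 90
    edge-1: 30+34 = 64 ≤ 90
    lb-1: 80+34 = 114 ≤ 130
    worker-1: 10+34 = 44 ≤ 70
Round 2 — cache-1 crashes.
  cache-1 sheds 104 req/s to app-a, worker-2: 52 each.
    app-a: 64+52 = 116 ≤ 120
    worker-2: 100+52 = 152 ≤ 160
No further crashes.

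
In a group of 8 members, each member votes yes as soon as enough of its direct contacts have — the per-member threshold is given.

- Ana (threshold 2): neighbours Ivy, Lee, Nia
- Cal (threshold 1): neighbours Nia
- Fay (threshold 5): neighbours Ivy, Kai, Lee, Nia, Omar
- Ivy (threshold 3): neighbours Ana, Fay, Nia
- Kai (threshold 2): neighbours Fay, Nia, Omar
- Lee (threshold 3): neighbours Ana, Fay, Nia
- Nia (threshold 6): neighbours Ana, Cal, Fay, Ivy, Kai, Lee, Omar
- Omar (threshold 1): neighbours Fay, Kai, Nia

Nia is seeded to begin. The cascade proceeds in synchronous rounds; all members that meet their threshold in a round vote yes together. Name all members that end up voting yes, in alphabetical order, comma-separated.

Round 1 — Nia votes yes (initial).
Round 2 — checking thresholds:
  Ana: 1 of 3 neighbours < 2, holds.
  Cal: 1 of 1 neighbours ≥ 1, votes yes.
  Fay: 1 of 5 neighbours < 5, holds.
  Ivy: 1 of 3 neighbours < 3, holds.
  Kai: 1 of 3 neighbours < 2, holds.
  Lee: 1 of 3 neighbours < 3, holds.
  Omar: 1 of 3 neighbours ≥ 1, votes yes.
Round 3 — checking thresholds:
  Ana: 1 of 3 neighbours < 2, holds.
  Fay: 2 of 5 neighbours < 5, holds.
  Ivy: 1 of 3 neighbours < 3, holds.
  Kai: 2 of 3 neighbours ≥ 2, votes yes.
  Lee: 1 of 3 neighbours < 3, holds.
Round 4 — no new yes votes; cascade stops.

Cal, Kai, Nia, Omar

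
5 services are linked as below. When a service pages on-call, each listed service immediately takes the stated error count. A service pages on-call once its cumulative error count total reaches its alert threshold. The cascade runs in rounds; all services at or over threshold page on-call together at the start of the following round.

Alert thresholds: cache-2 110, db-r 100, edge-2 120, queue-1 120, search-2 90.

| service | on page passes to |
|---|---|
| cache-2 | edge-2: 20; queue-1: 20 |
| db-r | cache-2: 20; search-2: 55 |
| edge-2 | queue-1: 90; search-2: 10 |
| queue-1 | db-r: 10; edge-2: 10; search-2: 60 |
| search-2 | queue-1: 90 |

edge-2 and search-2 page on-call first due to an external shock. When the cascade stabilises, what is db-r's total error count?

10

Round 1 — edge-2, search-2 page on-call (initial).
  queue-1: +90+90 → 180 ≥ 120
Round 2 — queue-1 pages on-call.
  db-r: +10 → 10 < 100
No further pages.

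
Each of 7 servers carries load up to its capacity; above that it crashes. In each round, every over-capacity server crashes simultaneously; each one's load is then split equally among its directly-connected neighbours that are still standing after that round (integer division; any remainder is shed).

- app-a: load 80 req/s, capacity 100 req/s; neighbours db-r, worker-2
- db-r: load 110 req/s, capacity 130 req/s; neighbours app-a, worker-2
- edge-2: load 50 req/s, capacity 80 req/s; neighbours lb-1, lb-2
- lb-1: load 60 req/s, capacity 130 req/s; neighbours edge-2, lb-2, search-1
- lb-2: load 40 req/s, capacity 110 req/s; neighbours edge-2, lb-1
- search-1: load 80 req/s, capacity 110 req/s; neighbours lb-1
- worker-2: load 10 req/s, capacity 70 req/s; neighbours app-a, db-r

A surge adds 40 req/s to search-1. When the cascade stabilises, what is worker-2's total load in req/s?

Round 1 — search-1 at 120 > 110. search-1 crashes.
  search-1 sheds 120 req/s to lb-1: 120 each.
    lb-1: 60+120 = 180 > 130
Round 2 — lb-1 crashes.
  lb-1 sheds 180 req/s to edge-2, lb-2: 90 each.
    edge-2: 50+90 = 140 > 80
    lb-2: 40+90 = 130 > 110
Round 3 — edge-2, lb-2 crash.
  edge-2 sheds 140 req/s: no online neighbours, lost.
  lb-2 sheds 130 req/s: no online neighbours, lost.
No further crashes.

10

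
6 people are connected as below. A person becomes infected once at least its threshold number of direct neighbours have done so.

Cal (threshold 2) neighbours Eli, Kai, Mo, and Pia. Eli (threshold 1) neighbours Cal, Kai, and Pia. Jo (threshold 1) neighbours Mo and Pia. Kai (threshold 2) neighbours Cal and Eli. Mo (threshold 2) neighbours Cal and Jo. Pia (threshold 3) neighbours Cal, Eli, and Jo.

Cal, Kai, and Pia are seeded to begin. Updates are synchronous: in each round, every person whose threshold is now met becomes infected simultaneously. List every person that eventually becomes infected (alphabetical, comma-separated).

Cal, Eli, Jo, Kai, Mo, Pia

Round 1 — Cal, Kai, Pia become infected (initial).
Round 2 — checking thresholds:
  Eli: 3 of 3 neighbours ≥ 1, becomes infected.
  Jo: 1 of 2 neighbours ≥ 1, becomes infected.
  Mo: 1 of 2 neighbours < 2, below threshold.
Round 3 — checking thresholds:
  Mo: 2 of 2 neighbours ≥ 2, becomes infected.
Round 4 — no new infections; cascade stops.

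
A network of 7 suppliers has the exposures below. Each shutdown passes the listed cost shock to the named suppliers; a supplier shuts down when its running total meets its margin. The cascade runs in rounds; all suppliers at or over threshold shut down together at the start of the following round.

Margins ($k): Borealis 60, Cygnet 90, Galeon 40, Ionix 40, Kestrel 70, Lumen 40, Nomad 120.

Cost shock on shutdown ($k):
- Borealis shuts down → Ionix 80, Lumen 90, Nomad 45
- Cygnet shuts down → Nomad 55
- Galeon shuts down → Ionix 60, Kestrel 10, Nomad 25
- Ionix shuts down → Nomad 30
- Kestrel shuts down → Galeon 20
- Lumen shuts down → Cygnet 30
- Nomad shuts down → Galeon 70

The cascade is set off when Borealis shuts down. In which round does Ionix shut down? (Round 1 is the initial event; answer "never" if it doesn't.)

Round 1 — Borealis shuts down (initial).
  Ionix: +80 → 80 ≥ 40
  Lumen: +90 → 90 ≥ 40
  Nomad: +45 → 45 < 120
Round 2 — Ionix, Lumen shut down.
  Cygnet: +30 → 30 < 90
  Nomad: +30 → 75 < 120
No further shutdowns.

2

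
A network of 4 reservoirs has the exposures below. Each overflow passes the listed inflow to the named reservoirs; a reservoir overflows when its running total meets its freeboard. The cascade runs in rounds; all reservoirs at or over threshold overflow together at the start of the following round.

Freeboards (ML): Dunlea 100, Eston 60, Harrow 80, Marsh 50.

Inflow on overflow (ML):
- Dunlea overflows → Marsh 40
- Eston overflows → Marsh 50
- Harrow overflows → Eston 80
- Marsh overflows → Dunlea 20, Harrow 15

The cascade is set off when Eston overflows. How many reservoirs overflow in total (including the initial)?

Round 1 — Eston overflows (initial).
  Marsh: +50 → 50 ≥ 50
Round 2 — Marsh overflows.
  Dunlea: +20 → 20 < 100
  Harrow: +15 → 15 < 80
No further overflows.

2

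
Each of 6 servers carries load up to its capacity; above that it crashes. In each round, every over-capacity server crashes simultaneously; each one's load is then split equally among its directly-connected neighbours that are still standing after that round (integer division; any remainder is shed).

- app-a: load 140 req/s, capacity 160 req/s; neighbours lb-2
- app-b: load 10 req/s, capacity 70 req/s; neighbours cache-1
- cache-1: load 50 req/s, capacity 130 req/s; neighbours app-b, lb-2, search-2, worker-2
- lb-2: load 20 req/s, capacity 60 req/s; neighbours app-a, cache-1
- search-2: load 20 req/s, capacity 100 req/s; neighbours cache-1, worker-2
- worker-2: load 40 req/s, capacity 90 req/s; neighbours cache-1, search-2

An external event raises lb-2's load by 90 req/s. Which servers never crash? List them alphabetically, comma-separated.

app-b, cache-1, search-2, worker-2

Round 1 — lb-2 at 110 > 60. lb-2 crashes.
  lb-2 sheds 110 req/s to app-a, cache-1: 55 each.
    app-a: 140+55 = 195 > 160
    cache-1: 50+55 = 105 ≤ 130
Round 2 — app-a crashes.
  app-a sheds 195 req/s: no online neighbours, lost.
No further crashes.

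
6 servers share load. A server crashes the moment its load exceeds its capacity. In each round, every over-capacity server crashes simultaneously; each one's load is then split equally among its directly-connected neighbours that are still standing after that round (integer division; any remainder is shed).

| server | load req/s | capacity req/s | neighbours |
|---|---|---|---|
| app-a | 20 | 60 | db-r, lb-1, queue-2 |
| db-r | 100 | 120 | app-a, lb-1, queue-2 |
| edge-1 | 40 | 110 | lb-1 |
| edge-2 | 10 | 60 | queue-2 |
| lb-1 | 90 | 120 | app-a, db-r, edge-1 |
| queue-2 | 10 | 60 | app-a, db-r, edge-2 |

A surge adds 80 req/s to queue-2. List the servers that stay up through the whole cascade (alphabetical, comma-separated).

Round 1 — queue-2 at 90 > 60. queue-2 crashes.
  queue-2 sheds 90 req/s to app-a, db-r, edge-2: 30 each.
    app-a: 20+30 = 50 ≤ 60
    db-r: 100+30 = 130 > 120
    edge-2: 10+30 = 40 ≤ 60
Round 2 — db-r crashes.
  db-r sheds 130 req/s to app-a, lb-1: 65 each.
    app-a: 50+65 = 115 > 60
    lb-1: 90+65 = 155 > 120
Round 3 — app-a, lb-1 crash.
  app-a sheds 115 req/s: no online neighbours, lost.
  lb-1 sheds 155 req/s to edge-1: 155 each.
    edge-1: 40+155 = 195 > 110
Round 4 — edge-1 crashes.
  edge-1 sheds 195 req/s: no online neighbours, lost.
No further crashes.

edge-2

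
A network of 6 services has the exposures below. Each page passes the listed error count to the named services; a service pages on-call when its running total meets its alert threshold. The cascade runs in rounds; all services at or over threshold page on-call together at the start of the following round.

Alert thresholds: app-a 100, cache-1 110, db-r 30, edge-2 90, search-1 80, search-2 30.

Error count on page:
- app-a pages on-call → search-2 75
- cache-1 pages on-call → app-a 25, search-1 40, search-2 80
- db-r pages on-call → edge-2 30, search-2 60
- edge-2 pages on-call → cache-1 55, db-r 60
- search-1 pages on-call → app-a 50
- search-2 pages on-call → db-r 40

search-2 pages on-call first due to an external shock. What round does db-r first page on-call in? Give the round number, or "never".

Round 1 — search-2 pages on-call (initial).
  db-r: +40 → 40 ≥ 30
Round 2 — db-r pages on-call.
  edge-2: +30 → 30 < 90
No further pages.

2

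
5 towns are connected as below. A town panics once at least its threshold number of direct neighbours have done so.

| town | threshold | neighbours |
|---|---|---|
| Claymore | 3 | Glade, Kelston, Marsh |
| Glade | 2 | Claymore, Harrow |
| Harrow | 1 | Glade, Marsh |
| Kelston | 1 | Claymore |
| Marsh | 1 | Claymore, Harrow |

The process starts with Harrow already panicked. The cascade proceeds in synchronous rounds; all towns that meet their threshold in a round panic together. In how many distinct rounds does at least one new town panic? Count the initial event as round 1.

Round 1 — Harrow panics (initial).
Round 2 — checking thresholds:
  Glade: 1 of 2 neighbours < 2, below threshold.
  Marsh: 1 of 2 neighbours ≥ 1, panics.
Round 3 — no new panics; cascade stops.

2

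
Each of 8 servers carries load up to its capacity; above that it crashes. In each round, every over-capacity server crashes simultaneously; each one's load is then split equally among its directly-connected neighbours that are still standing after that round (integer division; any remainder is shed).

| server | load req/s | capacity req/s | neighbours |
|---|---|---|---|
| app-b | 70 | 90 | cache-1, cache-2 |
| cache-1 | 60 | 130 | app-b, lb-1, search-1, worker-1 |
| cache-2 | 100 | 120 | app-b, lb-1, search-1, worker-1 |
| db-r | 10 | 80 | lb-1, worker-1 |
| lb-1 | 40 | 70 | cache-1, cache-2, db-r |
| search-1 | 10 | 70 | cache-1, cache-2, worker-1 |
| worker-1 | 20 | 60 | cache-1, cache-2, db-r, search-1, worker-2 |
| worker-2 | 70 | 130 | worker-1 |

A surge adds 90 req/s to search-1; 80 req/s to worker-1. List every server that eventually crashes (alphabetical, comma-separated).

app-b, cache-1, cache-2, db-r, lb-1, search-1, worker-1

Round 1 — search-1 at 100 > 70; worker-1 at 100 > 60. search-1, worker-1 crash.
  search-1 sheds 100 req/s to cache-1, cache-2: 50 each.
    cache-1: 60+50 = 110 ≤ 130
    cache-2: 100+50 = 150 > 120
  worker-1 sheds 100 req/s to cache-1, cache-2, db-r, worker-2: 25 each.
    cache-1: 110+25 = 135 > 130
    cache-2: 150+25 = 175 > 120
    db-r: 10+25 = 35 ≤ 80
    worker-2: 70+25 = 95 ≤ 130
Round 2 — cache-1, cache-2 crash.
  cache-1 sheds 135 req/s to app-b, lb-1: 67 each (1 lost).
    app-b: 70+67 = 137 > 90
    lb-1: 40+67 = 107 > 70
  cache-2 sheds 175 req/s to app-b, lb-1: 87 each (1 lost).
    app-b: 137+87 = 224 > 90
    lb-1: 107+87 = 194 > 70
Round 3 — app-b, lb-1 crash.
  app-b sheds 224 req/s: no online neighbours, lost.
  lb-1 sheds 194 req/s to db-r: 194 each.
    db-r: 35+194 = 229 > 80
Round 4 — db-r crashes.
  db-r sheds 229 req/s: no online neighbours, lost.
No further crashes.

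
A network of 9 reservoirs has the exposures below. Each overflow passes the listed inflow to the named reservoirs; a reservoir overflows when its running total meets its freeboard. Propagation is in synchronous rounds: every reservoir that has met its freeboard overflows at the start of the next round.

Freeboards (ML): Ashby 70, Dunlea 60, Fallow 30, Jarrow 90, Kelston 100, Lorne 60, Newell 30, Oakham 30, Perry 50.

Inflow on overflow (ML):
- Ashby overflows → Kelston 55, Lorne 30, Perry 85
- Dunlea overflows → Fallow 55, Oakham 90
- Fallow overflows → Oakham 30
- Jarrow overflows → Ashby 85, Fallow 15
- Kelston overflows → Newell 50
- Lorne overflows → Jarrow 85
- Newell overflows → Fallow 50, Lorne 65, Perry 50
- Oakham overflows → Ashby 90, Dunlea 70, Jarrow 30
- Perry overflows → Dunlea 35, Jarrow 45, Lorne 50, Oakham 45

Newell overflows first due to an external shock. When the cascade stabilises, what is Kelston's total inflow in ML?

55

Round 1 — Newell overflows (initial).
  Fallow: +50 → 50 ≥ 30
  Lorne: +65 → 65 ≥ 60
  Perry: +50 → 50 ≥ 50
Round 2 — Fallow, Lorne, Perry overflow.
  Dunlea: +35 → 35 < 60
  Jarrow: +85+45 → 130 ≥ 90
  Oakham: +30+45 → 75 ≥ 30
Round 3 — Jarrow, Oakham overflow.
  Ashby: +85+90 → 175 ≥ 70
  Dunlea: +70 → 105 ≥ 60
Round 4 — Ashby, Dunlea overflow.
  Kelston: +55 → 55 < 100
No further overflows.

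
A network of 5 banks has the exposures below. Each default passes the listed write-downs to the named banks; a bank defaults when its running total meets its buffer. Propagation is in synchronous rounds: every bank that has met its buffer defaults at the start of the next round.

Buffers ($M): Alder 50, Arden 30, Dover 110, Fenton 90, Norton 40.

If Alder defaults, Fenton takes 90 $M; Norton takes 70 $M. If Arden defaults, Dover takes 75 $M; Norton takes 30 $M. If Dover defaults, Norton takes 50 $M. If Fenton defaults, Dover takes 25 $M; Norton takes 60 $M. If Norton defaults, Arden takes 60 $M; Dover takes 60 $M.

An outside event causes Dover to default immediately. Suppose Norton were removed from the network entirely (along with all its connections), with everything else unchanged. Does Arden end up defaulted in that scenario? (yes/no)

With Norton removed:
Round 1 — Dover defaults (initial).
No further defaults.

no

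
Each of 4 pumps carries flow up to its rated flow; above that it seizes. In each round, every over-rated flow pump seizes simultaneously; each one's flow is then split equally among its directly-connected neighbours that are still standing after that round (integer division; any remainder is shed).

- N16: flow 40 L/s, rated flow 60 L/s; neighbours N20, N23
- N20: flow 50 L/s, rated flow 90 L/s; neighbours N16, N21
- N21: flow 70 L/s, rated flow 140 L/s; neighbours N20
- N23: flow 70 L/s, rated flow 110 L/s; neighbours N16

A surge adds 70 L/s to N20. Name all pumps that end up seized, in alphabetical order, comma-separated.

Round 1 — N20 at 120 > 90. N20 seizes.
  N20 sheds 120 L/s to N16, N21: 60 each.
    N16: 40+60 = 100 > 60
    N21: 70+60 = 130 ≤ 140
Round 2 — N16 seizes.
  N16 sheds 100 L/s to N23: 100 each.
    N23: 70+100 = 170 > 110
Round 3 — N23 seizes.
  N23 sheds 170 L/s: no online neighbours, lost.
No further seizures.

N16, N20, N23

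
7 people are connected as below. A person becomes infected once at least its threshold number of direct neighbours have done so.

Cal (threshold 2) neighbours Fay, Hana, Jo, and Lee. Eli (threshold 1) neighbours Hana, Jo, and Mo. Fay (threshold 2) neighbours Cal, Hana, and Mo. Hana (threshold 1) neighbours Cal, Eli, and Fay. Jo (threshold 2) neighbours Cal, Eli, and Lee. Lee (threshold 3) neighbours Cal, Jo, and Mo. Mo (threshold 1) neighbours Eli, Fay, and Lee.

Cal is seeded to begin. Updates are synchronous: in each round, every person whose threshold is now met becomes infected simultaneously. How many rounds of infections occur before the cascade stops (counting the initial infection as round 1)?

Round 1 — Cal becomes infected (initial).
Round 2 — checking thresholds:
  Fay: 1 of 3 neighbours < 2, not yet.
  Hana: 1 of 3 neighbours ≥ 1, becomes infected.
  Jo: 1 of 3 neighbours < 2, not yet.
  Lee: 1 of 3 neighbours < 3, not yet.
Round 3 — checking thresholds:
  Eli: 1 of 3 neighbours ≥ 1, becomes infected.
  Fay: 2 of 3 neighbours ≥ 2, becomes infected.
  Jo: 1 of 3 neighbours < 2, not yet.
  Lee: 1 of 3 neighbours < 3, not yet.
Round 4 — checking thresholds:
  Jo: 2 of 3 neighbours ≥ 2, becomes infected.
  Lee: 1 of 3 neighbours < 3, not yet.
  Mo: 2 of 3 neighbours ≥ 1, becomes infected.
Round 5 — checking thresholds:
  Lee: 3 of 3 neighbours ≥ 3, becomes infected.
Round 6 — no new infections; cascade stops.

5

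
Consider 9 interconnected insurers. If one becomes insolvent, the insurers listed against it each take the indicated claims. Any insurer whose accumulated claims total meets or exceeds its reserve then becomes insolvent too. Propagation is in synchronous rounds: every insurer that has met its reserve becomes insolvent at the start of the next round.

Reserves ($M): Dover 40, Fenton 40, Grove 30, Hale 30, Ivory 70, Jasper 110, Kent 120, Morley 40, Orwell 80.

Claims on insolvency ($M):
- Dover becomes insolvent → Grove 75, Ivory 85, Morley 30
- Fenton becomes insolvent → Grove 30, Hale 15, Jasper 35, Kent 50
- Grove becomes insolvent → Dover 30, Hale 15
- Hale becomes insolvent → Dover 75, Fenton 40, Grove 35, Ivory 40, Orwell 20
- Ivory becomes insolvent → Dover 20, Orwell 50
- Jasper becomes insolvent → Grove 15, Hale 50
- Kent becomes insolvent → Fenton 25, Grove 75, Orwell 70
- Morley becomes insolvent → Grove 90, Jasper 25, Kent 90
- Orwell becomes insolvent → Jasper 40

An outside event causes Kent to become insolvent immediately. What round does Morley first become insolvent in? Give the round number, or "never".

never

Round 1 — Kent becomes insolvent (initial).
  Fenton: +25 → 25 < 40
  Grove: +75 → 75 ≥ 30
  Orwell: +70 → 70 < 80
Round 2 — Grove becomes insolvent.
  Dover: +30 → 30 < 40
  Hale: +15 → 15 < 30
No further insolvencies.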